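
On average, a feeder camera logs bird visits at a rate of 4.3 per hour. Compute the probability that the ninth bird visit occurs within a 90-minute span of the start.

Over the interval, μ = 4.3 × 1.5 = 6.45 (a 90-minute span = 1.5 hours).
The ninth arrival falls in the interval iff at least 9 events occur there: P(S_9 ≤ t) = P(N ≥ 9) = 1 − P(N ≤ 8) ≈ 0.2025.

0.2025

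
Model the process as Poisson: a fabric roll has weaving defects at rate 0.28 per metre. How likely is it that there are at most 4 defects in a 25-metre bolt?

Over the interval, μ = 0.28 × 25 = 7 (a 25-metre bolt = 25 metres).
P(N ≤ 4) = Σ_{j=0}^{4} e^(−μ) μ^j/j! ≈ 0.1730.

0.1730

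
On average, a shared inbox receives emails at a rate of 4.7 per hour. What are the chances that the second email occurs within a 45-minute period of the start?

0.8667

Over the interval, μ = 4.7 × 0.75 = 3.525 (a 45-minute period = 0.75 hours).
The second arrival falls in the interval iff at least 2 events occur there: P(S_2 ≤ t) = P(N ≥ 2) = 1 − P(N ≤ 1) ≈ 0.8667.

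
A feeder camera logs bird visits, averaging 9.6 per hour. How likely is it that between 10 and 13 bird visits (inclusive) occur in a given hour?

With mean μ = 9.6 per hour,
P(10 ≤ N ≤ 13) = Σ_{j=10}^{13} e^(−9.6) · 9.6^j/j! ≈ 0.3830.

0.3830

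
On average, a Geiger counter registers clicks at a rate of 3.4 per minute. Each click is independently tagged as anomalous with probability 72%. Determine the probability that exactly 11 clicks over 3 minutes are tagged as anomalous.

Thinning: the clicks that are tagged as anomalous themselves form a Poisson process with rate 0.72 × 3.4 = 2.448 per minute.
Over the interval, μ = 2.448 × 3 = 7.344 (3 minutes).
P(N = 11) = e^(−7.344) · 7.344^11/11! ≈ 0.0543.

0.0543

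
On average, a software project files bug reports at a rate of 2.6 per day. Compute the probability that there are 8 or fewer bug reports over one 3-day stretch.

0.6204

Over the interval, μ = 2.6 × 3 = 7.8 (a 3-day stretch = 3 days).
P(N ≤ 8) = Σ_{j=0}^{8} e^(−μ) μ^j/j! ≈ 0.6204.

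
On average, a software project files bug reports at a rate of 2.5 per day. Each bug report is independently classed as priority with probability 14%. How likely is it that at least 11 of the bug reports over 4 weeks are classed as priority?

Thinning: the bug reports that are classed as priority themselves form a Poisson process with rate 0.14 × 2.5 = 0.35 per day.
Over the interval, μ = 0.35 × 28 = 9.8 (4 weeks = 28 days).
P(N ≥ 11) = 1 − P(N ≤ 10) ≈ 0.3920.

0.3920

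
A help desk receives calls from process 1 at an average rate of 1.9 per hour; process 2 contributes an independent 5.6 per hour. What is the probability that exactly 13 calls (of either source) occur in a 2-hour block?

0.0956

Independent Poisson processes superpose: combined rate λ = 1.9 + 5.6 = 7.5 per hour.
Over the interval, μ = 7.5 × 2 = 15 (a 2-hour block = 2 hours).
P(N = 13) = e^(−15) · 15^13/13! ≈ 0.0956.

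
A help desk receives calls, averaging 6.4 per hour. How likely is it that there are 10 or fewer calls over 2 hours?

Over the interval, μ = 6.4 × 2 = 12.8 (2 hours).
P(N ≤ 10) = Σ_{j=0}^{10} e^(−μ) μ^j/j! ≈ 0.2693.

0.2693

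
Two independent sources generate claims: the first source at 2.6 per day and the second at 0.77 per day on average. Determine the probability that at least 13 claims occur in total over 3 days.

Independent Poisson processes superpose: combined rate λ = 2.6 + 0.77 = 3.37 per day.
Over the interval, μ = 3.37 × 3 = 10.11 (3 days).
P(N ≥ 13) = 1 − P(N ≤ 12) ≈ 0.2190.

0.2190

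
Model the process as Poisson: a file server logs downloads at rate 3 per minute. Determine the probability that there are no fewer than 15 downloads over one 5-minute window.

0.5343

Over the interval, μ = 3 × 5 = 15 (a 5-minute window = 5 minutes).
P(N ≥ 15) = 1 − P(N ≤ 14) = 1 − Σ_{j=0}^{14} e^(−μ) μ^j/j! ≈ 0.5343.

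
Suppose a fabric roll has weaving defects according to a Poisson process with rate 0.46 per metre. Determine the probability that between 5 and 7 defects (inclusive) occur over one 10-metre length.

Over the interval, μ = 0.46 × 10 = 4.6 (a 10-metre length = 10 metres).
P(5 ≤ N ≤ 7) = Σ_{j=5}^{7} e^(−4.6) · 4.6^j/j! ≈ 0.3917.

0.3917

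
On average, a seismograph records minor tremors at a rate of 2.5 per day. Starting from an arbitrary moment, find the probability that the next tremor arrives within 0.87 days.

0.8864

Inter-arrival times are exponential with rate λ = 2.5 per day.
P(T ≤ 0.87) = 1 − e^(−λt) = 1 − e^(−2.5 × 0.87) = 1 − e^(−2.175) ≈ 0.8864.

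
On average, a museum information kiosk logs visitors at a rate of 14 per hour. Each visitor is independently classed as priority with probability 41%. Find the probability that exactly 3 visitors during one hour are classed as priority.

Thinning: the visitors that are classed as priority themselves form a Poisson process with rate 0.41 × 14 = 5.74 per hour.
So μ = 5.74.
P(N = 3) = e^(−5.74) · 5.74^3/3! ≈ 0.1013.

0.1013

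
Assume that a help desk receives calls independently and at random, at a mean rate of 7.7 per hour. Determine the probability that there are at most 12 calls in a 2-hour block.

0.2358

Over the interval, μ = 7.7 × 2 = 15.4 (a 2-hour block = 2 hours).
P(N ≤ 12) = Σ_{j=0}^{12} e^(−μ) μ^j/j! ≈ 0.2358.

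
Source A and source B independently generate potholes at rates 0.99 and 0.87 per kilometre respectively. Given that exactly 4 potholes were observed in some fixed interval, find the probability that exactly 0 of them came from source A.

0.0479

Given the total, each event is independently from source A with probability p = λ_A/(λ_A+λ_B) = 0.99/1.86 ≈ 0.5323.
So K ~ Binomial(4, 0.99/1.86): P(K = 0) = C(4,0) · (0.99/1.86)^0 · (0.87/1.86)^4 ≈ 0.0479.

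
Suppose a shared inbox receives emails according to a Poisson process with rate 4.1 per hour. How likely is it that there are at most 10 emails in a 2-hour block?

Over the interval, μ = 4.1 × 2 = 8.2 (a 2-hour block = 2 hours).
P(N ≤ 10) = Σ_{j=0}^{10} e^(−μ) μ^j/j! ≈ 0.7955.

0.7955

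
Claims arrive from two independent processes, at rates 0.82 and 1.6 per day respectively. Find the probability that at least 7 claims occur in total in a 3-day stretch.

Independent Poisson processes superpose: combined rate λ = 0.82 + 1.6 = 2.42 per day.
Over the interval, μ = 2.42 × 3 = 7.26 (a 3-day stretch = 3 days).
P(N ≥ 7) = 1 − P(N ≤ 6) ≈ 0.5883.

0.5883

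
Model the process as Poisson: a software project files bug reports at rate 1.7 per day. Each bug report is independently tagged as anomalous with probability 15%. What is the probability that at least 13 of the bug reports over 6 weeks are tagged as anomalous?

0.2800

Thinning: the bug reports that are tagged as anomalous themselves form a Poisson process with rate 0.15 × 1.7 = 0.255 per day.
Over the interval, μ = 0.255 × 42 = 10.71 (6 weeks = 42 days).
P(N ≥ 13) = 1 − P(N ≤ 12) ≈ 0.2800.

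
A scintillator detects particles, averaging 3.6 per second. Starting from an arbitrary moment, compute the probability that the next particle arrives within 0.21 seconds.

0.5305

Inter-arrival times are exponential with rate λ = 3.6 per second.
P(T ≤ 0.21) = 1 − e^(−λt) = 1 − e^(−3.6 × 0.21) = 1 − e^(−0.756) ≈ 0.5305.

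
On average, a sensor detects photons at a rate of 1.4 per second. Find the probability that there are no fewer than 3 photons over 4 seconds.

Over the interval, μ = 1.4 × 4 = 5.6 (4 seconds).
P(N ≥ 3) = 1 − P(N ≤ 2) = 1 − Σ_{j=0}^{2} e^(−μ) μ^j/j! ≈ 0.9176.

0.9176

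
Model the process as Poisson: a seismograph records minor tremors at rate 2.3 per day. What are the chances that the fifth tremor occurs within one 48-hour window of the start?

0.4868

Over the interval, μ = 2.3 × 2 = 4.6 (a 48-hour window = 2 days).
The fifth arrival falls in the interval iff at least 5 events occur there: P(S_5 ≤ t) = P(N ≥ 5) = 1 − P(N ≤ 4) ≈ 0.4868.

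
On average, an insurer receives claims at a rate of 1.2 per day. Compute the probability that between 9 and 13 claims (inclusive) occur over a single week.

0.4155

Over the interval, μ = 1.2 × 7 = 8.4 (a week = 7 days).
P(9 ≤ N ≤ 13) = Σ_{j=9}^{13} e^(−8.4) · 8.4^j/j! ≈ 0.4155.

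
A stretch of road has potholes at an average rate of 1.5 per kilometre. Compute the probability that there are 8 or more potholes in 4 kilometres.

Over the interval, μ = 1.5 × 4 = 6 (4 kilometres).
P(N ≥ 8) = 1 − P(N ≤ 7) = 1 − Σ_{j=0}^{7} e^(−μ) μ^j/j! ≈ 0.2560.

0.2560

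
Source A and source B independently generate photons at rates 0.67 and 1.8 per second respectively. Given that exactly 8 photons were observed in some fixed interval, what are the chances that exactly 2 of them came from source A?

0.3086

Given the total, each event is independently from source A with probability p = λ_A/(λ_A+λ_B) = 0.67/2.47 ≈ 0.2713.
So K ~ Binomial(8, 0.67/2.47): P(K = 2) = C(8,2) · (0.67/2.47)^2 · (1.8/2.47)^6 ≈ 0.3086.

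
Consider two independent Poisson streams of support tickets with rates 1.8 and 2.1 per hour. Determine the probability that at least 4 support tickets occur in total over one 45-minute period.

Independent Poisson processes superpose: combined rate λ = 1.8 + 2.1 = 3.9 per hour.
Over the interval, μ = 3.9 × 0.75 = 2.925 (a 45-minute period = 0.75 hours).
P(N ≥ 4) = 1 − P(N ≤ 3) ≈ 0.3360.

0.3360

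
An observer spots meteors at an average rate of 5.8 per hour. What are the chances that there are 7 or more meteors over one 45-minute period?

Over the interval, μ = 5.8 × 0.75 = 4.35 (a 45-minute period = 0.75 hours).
P(N ≥ 7) = 1 − P(N ≤ 6) = 1 − Σ_{j=0}^{6} e^(−μ) μ^j/j! ≈ 0.1502.

0.1502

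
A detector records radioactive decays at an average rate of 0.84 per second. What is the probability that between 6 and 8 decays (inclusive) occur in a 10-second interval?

Over the interval, μ = 0.84 × 10 = 8.4 (a 10-second interval = 10 seconds).
P(6 ≤ N ≤ 8) = Σ_{j=6}^{8} e^(−8.4) · 8.4^j/j! ≈ 0.3796.

0.3796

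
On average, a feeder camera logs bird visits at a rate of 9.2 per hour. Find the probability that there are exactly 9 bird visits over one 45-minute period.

0.0985

Over the interval, μ = 9.2 × 0.75 = 6.9 (a 45-minute period = 0.75 hours).
P(N = 9) = e^(−μ) μ^9/9! = e^(−6.9) · 6.9^9/362880 ≈ 0.0985.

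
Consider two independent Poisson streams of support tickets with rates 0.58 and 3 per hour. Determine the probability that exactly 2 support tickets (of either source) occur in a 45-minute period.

0.2459

Independent Poisson processes superpose: combined rate λ = 0.58 + 3 = 3.58 per hour.
Over the interval, μ = 3.58 × 0.75 = 2.685 (a 45-minute period = 0.75 hours).
P(N = 2) = e^(−2.685) · 2.685^2/2! ≈ 0.2459.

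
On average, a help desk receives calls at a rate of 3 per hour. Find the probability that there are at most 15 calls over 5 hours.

Over the interval, μ = 3 × 5 = 15 (5 hours).
P(N ≤ 15) = Σ_{j=0}^{15} e^(−μ) μ^j/j! ≈ 0.5681.

0.5681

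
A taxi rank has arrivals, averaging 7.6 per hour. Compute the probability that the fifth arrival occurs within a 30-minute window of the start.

0.3322

Over the interval, μ = 7.6 × 0.5 = 3.8 (a 30-minute window = 0.5 hours).
The fifth arrival falls in the interval iff at least 5 events occur there: P(S_5 ≤ t) = P(N ≥ 5) = 1 − P(N ≤ 4) ≈ 0.3322.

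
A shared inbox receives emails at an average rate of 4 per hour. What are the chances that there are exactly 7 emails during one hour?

0.0595

With mean μ = 4 per hour,
P(N = 7) = e^(−μ) μ^7/7! = e^(−4) · 4^7/5040 ≈ 0.0595.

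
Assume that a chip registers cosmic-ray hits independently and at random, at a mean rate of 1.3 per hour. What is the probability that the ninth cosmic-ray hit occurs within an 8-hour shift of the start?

0.7104

Over the interval, μ = 1.3 × 8 = 10.4 (an 8-hour shift = 8 hours).
The ninth arrival falls in the interval iff at least 9 events occur there: P(S_9 ≤ t) = P(N ≥ 9) = 1 − P(N ≤ 8) ≈ 0.7104.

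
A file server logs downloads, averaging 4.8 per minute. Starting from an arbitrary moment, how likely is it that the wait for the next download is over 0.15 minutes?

The wait for the next event is exponential with rate λ = 4.8 per minute.
P(T > 0.15) = e^(−λt) = e^(−4.8 × 0.15) = e^(−0.72) ≈ 0.4868.

0.4868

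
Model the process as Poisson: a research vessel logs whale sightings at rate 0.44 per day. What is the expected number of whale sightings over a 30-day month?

E[N] = λt = 0.44 × 30 = 13.2 (a 30-day month = 30 days).

13.2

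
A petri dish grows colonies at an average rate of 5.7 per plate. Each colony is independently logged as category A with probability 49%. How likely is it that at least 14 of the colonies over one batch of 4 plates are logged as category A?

Thinning: the colonies that are logged as category A themselves form a Poisson process with rate 0.49 × 5.7 = 2.793 per plate.
Over the interval, μ = 2.793 × 4 = 11.172 (a batch of 4 plates = 4 plates).
P(N ≥ 14) = 1 − P(N ≤ 13) ≈ 0.2349.

0.2349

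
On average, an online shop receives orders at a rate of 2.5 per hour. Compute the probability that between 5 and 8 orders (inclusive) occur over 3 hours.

Over the interval, μ = 2.5 × 3 = 7.5 (3 hours).
P(5 ≤ N ≤ 8) = Σ_{j=5}^{8} e^(−7.5) · 7.5^j/j! ≈ 0.5299.

0.5299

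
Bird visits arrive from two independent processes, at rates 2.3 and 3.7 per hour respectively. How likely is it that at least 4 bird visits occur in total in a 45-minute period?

0.6577

Independent Poisson processes superpose: combined rate λ = 2.3 + 3.7 = 6 per hour.
Over the interval, μ = 6 × 0.75 = 4.5 (a 45-minute period = 0.75 hours).
P(N ≥ 4) = 1 − P(N ≤ 3) ≈ 0.6577.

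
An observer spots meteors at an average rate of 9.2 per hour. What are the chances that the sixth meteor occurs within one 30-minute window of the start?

0.3142

Over the interval, μ = 9.2 × 0.5 = 4.6 (a 30-minute window = 0.5 hours).
The sixth arrival falls in the interval iff at least 6 events occur there: P(S_6 ≤ t) = P(N ≥ 6) = 1 − P(N ≤ 5) ≈ 0.3142.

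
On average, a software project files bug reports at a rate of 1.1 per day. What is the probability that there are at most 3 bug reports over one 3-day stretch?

Over the interval, μ = 1.1 × 3 = 3.3 (a 3-day stretch = 3 days).
P(N ≤ 3) = Σ_{j=0}^{3} e^(−μ) μ^j/j! ≈ 0.5803.

0.5803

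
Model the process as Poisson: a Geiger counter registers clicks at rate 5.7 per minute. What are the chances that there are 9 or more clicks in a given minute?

0.1234

With mean μ = 5.7 per minute,
P(N ≥ 9) = 1 − P(N ≤ 8) = 1 − Σ_{j=0}^{8} e^(−μ) μ^j/j! ≈ 0.1234.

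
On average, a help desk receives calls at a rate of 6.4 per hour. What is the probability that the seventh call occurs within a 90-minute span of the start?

Over the interval, μ = 6.4 × 1.5 = 9.6 (a 90-minute span = 1.5 hours).
The seventh arrival falls in the interval iff at least 7 events occur there: P(S_7 ≤ t) = P(N ≥ 7) = 1 − P(N ≤ 6) ≈ 0.8426.

0.8426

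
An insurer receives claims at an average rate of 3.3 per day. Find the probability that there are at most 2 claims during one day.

0.3594

With mean μ = 3.3 per day,
P(N ≤ 2) = Σ_{j=0}^{2} e^(−μ) μ^j/j! ≈ 0.3594.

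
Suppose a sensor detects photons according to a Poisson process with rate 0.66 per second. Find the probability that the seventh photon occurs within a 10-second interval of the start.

0.4892

Over the interval, μ = 0.66 × 10 = 6.6 (a 10-second interval = 10 seconds).
The seventh arrival falls in the interval iff at least 7 events occur there: P(S_7 ≤ t) = P(N ≥ 7) = 1 − P(N ≤ 6) ≈ 0.4892.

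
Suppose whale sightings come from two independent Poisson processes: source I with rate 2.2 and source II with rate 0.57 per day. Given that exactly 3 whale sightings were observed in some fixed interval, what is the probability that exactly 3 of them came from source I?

0.5010

Given the total, each event is independently from source I with probability p = λ_I/(λ_I+λ_II) = 2.2/2.77 ≈ 0.7942.
So K ~ Binomial(3, 2.2/2.77): P(K = 3) = C(3,3) · (2.2/2.77)^3 · (0.57/2.77)^0 ≈ 0.5010.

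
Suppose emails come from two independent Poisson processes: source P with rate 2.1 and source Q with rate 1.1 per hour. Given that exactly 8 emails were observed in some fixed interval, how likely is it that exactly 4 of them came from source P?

0.1813

Given the total, each event is independently from source P with probability p = λ_P/(λ_P+λ_Q) = 2.1/3.2 ≈ 0.6562.
So K ~ Binomial(8, 2.1/3.2): P(K = 4) = C(8,4) · (2.1/3.2)^4 · (1.1/3.2)^4 ≈ 0.1813.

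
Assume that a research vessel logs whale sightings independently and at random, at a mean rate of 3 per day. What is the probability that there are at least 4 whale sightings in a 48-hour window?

Over the interval, μ = 3 × 2 = 6 (a 48-hour window = 2 days).
P(N ≥ 4) = 1 − P(N ≤ 3) = 1 − Σ_{j=0}^{3} e^(−μ) μ^j/j! ≈ 0.8488.

0.8488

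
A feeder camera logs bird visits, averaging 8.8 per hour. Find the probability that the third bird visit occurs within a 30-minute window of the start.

0.8149

Over the interval, μ = 8.8 × 0.5 = 4.4 (a 30-minute window = 0.5 hours).
The third arrival falls in the interval iff at least 3 events occur there: P(S_3 ≤ t) = P(N ≥ 3) = 1 − P(N ≤ 2) ≈ 0.8149.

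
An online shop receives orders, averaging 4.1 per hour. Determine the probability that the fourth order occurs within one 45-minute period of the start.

Over the interval, μ = 4.1 × 0.75 = 3.075 (a 45-minute period = 0.75 hours).
The fourth arrival falls in the interval iff at least 4 events occur there: P(S_4 ≤ t) = P(N ≥ 4) = 1 − P(N ≤ 3) ≈ 0.3696.

0.3696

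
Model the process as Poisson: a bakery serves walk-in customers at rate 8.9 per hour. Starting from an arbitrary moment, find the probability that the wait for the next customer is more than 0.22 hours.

The wait for the next event is exponential with rate λ = 8.9 per hour.
P(T > 0.22) = e^(−λt) = e^(−8.9 × 0.22) = e^(−1.958) ≈ 0.1411.

0.1411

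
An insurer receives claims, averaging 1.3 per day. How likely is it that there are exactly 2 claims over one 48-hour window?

0.2510

Over the interval, μ = 1.3 × 2 = 2.6 (a 48-hour window = 2 days).
P(N = 2) = e^(−μ) μ^2/2! = e^(−2.6) · 2.6^2/2 ≈ 0.2510.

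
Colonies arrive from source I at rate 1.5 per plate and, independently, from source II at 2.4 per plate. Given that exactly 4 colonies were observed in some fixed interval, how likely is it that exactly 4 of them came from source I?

Given the total, each event is independently from source I with probability p = λ_I/(λ_I+λ_II) = 1.5/3.9 ≈ 0.3846.
So K ~ Binomial(4, 1.5/3.9): P(K = 4) = C(4,4) · (1.5/3.9)^4 · (2.4/3.9)^0 ≈ 0.0219.

0.0219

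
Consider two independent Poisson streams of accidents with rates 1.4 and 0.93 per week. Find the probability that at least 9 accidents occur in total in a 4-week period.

0.5857

Independent Poisson processes superpose: combined rate λ = 1.4 + 0.93 = 2.33 per week.
Over the interval, μ = 2.33 × 4 = 9.32 (a 4-week period = 4 weeks).
P(N ≥ 9) = 1 − P(N ≤ 8) ≈ 0.5857.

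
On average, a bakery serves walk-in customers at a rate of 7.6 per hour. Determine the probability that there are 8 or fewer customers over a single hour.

With mean μ = 7.6 per hour,
P(N ≤ 8) = Σ_{j=0}^{8} e^(−μ) μ^j/j! ≈ 0.6482.

0.6482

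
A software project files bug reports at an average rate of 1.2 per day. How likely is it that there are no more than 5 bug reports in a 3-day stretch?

Over the interval, μ = 1.2 × 3 = 3.6 (a 3-day stretch = 3 days).
P(N ≤ 5) = Σ_{j=0}^{5} e^(−μ) μ^j/j! ≈ 0.8441.

0.8441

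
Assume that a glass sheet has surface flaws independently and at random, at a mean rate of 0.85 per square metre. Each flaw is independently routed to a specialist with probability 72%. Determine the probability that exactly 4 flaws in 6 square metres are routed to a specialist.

Thinning: the flaws that are routed to a specialist themselves form a Poisson process with rate 0.72 × 0.85 = 0.612 per square metre.
Over the interval, μ = 0.612 × 6 = 3.672 (6 square metres).
P(N = 4) = e^(−3.672) · 3.672^4/4! ≈ 0.1926.

0.1926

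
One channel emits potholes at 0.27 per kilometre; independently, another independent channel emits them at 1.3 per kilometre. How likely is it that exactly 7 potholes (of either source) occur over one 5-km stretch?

0.1421

Independent Poisson processes superpose: combined rate λ = 0.27 + 1.3 = 1.57 per kilometre.
Over the interval, μ = 1.57 × 5 = 7.85 (a 5-km stretch = 5 kilometres).
P(N = 7) = e^(−7.85) · 7.85^7/7! ≈ 0.1421.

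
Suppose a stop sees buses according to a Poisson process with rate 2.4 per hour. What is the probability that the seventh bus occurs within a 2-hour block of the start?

Over the interval, μ = 2.4 × 2 = 4.8 (a 2-hour block = 2 hours).
The seventh arrival falls in the interval iff at least 7 events occur there: P(S_7 ≤ t) = P(N ≥ 7) = 1 − P(N ≤ 6) ≈ 0.2092.

0.2092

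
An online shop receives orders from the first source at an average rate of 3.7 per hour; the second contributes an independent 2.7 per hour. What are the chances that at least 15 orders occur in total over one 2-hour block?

0.3046

Independent Poisson processes superpose: combined rate λ = 3.7 + 2.7 = 6.4 per hour.
Over the interval, μ = 6.4 × 2 = 12.8 (a 2-hour block = 2 hours).
P(N ≥ 15) = 1 − P(N ≤ 14) ≈ 0.3046.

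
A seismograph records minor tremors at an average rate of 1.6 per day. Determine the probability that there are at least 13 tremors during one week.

Over the interval, μ = 1.6 × 7 = 11.2 (a week = 7 days).
P(N ≥ 13) = 1 − P(N ≤ 12) = 1 − Σ_{j=0}^{12} e^(−μ) μ^j/j! ≈ 0.3334.

0.3334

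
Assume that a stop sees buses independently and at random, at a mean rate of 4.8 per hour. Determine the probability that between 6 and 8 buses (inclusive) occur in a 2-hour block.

Over the interval, μ = 4.8 × 2 = 9.6 (a 2-hour block = 2 hours).
P(6 ≤ N ≤ 8) = Σ_{j=6}^{8} e^(−9.6) · 9.6^j/j! ≈ 0.2958.

0.2958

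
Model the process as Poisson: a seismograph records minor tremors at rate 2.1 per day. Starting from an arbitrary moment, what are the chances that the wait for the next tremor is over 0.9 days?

0.1511

The wait for the next event is exponential with rate λ = 2.1 per day.
P(T > 0.9) = e^(−λt) = e^(−2.1 × 0.9) = e^(−1.89) ≈ 0.1511.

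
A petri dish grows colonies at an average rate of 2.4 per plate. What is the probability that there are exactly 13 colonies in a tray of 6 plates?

Over the interval, μ = 2.4 × 6 = 14.4 (a tray of 6 plates = 6 plates).
P(N = 13) = e^(−μ) μ^13/13! = e^(−14.4) · 14.4^13/6227020800 ≈ 0.1025.

0.1025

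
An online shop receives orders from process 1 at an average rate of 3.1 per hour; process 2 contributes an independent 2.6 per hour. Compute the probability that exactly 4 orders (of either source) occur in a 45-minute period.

Independent Poisson processes superpose: combined rate λ = 3.1 + 2.6 = 5.7 per hour.
Over the interval, μ = 5.7 × 0.75 = 4.275 (a 45-minute period = 0.75 hours).
P(N = 4) = e^(−4.275) · 4.275^4/4! ≈ 0.1936.

0.1936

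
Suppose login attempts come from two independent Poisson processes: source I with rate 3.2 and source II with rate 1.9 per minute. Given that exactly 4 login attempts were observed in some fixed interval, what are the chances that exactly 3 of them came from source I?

Given the total, each event is independently from source I with probability p = λ_I/(λ_I+λ_II) = 3.2/5.1 ≈ 0.6275.
So K ~ Binomial(4, 3.2/5.1): P(K = 3) = C(4,3) · (3.2/5.1)^3 · (1.9/5.1)^1 ≈ 0.3681.

0.3681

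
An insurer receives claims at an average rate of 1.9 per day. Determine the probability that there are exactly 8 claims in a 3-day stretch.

Over the interval, μ = 1.9 × 3 = 5.7 (a 3-day stretch = 3 days).
P(N = 8) = e^(−μ) μ^8/8! = e^(−5.7) · 5.7^8/40320 ≈ 0.0925.

0.0925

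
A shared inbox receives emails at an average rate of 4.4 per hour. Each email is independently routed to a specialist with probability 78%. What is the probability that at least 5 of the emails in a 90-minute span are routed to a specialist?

0.5851

Thinning: the emails that are routed to a specialist themselves form a Poisson process with rate 0.78 × 4.4 = 3.432 per hour.
Over the interval, μ = 3.432 × 1.5 = 5.148 (a 90-minute span = 1.5 hours).
P(N ≥ 5) = 1 − P(N ≤ 4) ≈ 0.5851.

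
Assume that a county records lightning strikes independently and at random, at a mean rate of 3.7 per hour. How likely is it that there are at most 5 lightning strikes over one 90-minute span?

0.5204

Over the interval, μ = 3.7 × 1.5 = 5.55 (a 90-minute span = 1.5 hours).
P(N ≤ 5) = Σ_{j=0}^{5} e^(−μ) μ^j/j! ≈ 0.5204.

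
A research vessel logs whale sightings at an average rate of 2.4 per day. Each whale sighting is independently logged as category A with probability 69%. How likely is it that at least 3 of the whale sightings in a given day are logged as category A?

0.2312

Thinning: the whale sightings that are logged as category A themselves form a Poisson process with rate 0.69 × 2.4 = 1.656 per day.
So μ = 1.656.
P(N ≥ 3) = 1 − P(N ≤ 2) ≈ 0.2312.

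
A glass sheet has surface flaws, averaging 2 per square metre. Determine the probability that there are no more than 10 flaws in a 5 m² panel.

0.5830

Over the interval, μ = 2 × 5 = 10 (a 5 m² panel = 5 square metres).
P(N ≤ 10) = Σ_{j=0}^{10} e^(−μ) μ^j/j! ≈ 0.5830.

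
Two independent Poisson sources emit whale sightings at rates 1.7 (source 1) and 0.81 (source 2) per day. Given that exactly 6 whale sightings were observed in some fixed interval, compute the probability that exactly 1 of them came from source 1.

Given the total, each event is independently from source 1 with probability p = λ_1/(λ_1+λ_2) = 1.7/2.51 ≈ 0.6773.
So K ~ Binomial(6, 1.7/2.51): P(K = 1) = C(6,1) · (1.7/2.51)^1 · (0.81/2.51)^5 ≈ 0.0142.

0.0142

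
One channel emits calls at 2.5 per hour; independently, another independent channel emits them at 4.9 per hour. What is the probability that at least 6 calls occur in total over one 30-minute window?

0.1699

Independent Poisson processes superpose: combined rate λ = 2.5 + 4.9 = 7.4 per hour.
Over the interval, μ = 7.4 × 0.5 = 3.7 (a 30-minute window = 0.5 hours).
P(N ≥ 6) = 1 − P(N ≤ 5) ≈ 0.1699.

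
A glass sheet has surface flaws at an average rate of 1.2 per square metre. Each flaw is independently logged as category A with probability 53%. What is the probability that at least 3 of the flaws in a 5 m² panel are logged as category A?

0.6159

Thinning: the flaws that are logged as category A themselves form a Poisson process with rate 0.53 × 1.2 = 0.636 per square metre.
Over the interval, μ = 0.636 × 5 = 3.18 (a 5 m² panel = 5 square metres).
P(N ≥ 3) = 1 − P(N ≤ 2) ≈ 0.6159.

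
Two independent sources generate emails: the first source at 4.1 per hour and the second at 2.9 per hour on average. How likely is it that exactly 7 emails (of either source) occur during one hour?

Independent Poisson processes superpose: combined rate λ = 4.1 + 2.9 = 7 per hour.
So μ = 7.
P(N = 7) = e^(−7) · 7^7/7! ≈ 0.1490.

0.1490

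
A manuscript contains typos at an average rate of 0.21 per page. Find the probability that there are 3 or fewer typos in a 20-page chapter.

Over the interval, μ = 0.21 × 20 = 4.2 (a 20-page chapter = 20 pages).
P(N ≤ 3) = Σ_{j=0}^{3} e^(−μ) μ^j/j! ≈ 0.3954.

0.3954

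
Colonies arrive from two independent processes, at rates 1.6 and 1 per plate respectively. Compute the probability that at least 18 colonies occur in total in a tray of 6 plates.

0.3038

Independent Poisson processes superpose: combined rate λ = 1.6 + 1 = 2.6 per plate.
Over the interval, μ = 2.6 × 6 = 15.6 (a tray of 6 plates = 6 plates).
P(N ≥ 18) = 1 − P(N ≤ 17) ≈ 0.3038.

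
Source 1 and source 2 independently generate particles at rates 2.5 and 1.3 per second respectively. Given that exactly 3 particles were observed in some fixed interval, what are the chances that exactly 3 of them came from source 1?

0.2848

Given the total, each event is independently from source 1 with probability p = λ_1/(λ_1+λ_2) = 2.5/3.8 ≈ 0.6579.
So K ~ Binomial(3, 2.5/3.8): P(K = 3) = C(3,3) · (2.5/3.8)^3 · (1.3/3.8)^0 ≈ 0.2848.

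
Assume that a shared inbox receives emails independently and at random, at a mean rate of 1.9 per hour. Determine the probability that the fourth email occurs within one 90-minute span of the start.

Over the interval, μ = 1.9 × 1.5 = 2.85 (a 90-minute span = 1.5 hours).
The fourth arrival falls in the interval iff at least 4 events occur there: P(S_4 ≤ t) = P(N ≥ 4) = 1 − P(N ≤ 3) ≈ 0.3192.

0.3192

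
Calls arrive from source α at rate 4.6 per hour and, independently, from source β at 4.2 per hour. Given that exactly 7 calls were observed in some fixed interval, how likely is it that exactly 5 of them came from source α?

0.1867

Given the total, each event is independently from source α with probability p = λ_α/(λ_α+λ_β) = 4.6/8.8 ≈ 0.5227.
So K ~ Binomial(7, 4.6/8.8): P(K = 5) = C(7,5) · (4.6/8.8)^5 · (4.2/8.8)^2 ≈ 0.1867.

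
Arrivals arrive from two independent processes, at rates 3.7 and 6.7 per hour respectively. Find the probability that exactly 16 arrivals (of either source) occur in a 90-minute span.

0.0987

Independent Poisson processes superpose: combined rate λ = 3.7 + 6.7 = 10.4 per hour.
Over the interval, μ = 10.4 × 1.5 = 15.6 (a 90-minute span = 1.5 hours).
P(N = 16) = e^(−15.6) · 15.6^16/16! ≈ 0.0987.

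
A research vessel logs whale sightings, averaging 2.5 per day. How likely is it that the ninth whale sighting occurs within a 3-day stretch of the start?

0.3380

Over the interval, μ = 2.5 × 3 = 7.5 (a 3-day stretch = 3 days).
The ninth arrival falls in the interval iff at least 9 events occur there: P(S_9 ≤ t) = P(N ≥ 9) = 1 − P(N ≤ 8) ≈ 0.3380.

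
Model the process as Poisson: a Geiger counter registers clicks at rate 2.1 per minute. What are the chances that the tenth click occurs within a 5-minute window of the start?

Over the interval, μ = 2.1 × 5 = 10.5 (a 5-minute window = 5 minutes).
The tenth arrival falls in the interval iff at least 10 events occur there: P(S_10 ≤ t) = P(N ≥ 10) = 1 − P(N ≤ 9) ≈ 0.6029.

0.6029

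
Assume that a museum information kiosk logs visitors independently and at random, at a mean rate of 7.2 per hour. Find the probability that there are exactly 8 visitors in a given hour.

0.1337

With mean μ = 7.2 per hour,
P(N = 8) = e^(−μ) μ^8/8! = e^(−7.2) · 7.2^8/40320 ≈ 0.1337.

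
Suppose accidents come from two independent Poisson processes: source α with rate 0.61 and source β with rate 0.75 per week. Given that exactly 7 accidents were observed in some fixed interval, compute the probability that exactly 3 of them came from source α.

Given the total, each event is independently from source α with probability p = λ_α/(λ_α+λ_β) = 0.61/1.36 ≈ 0.4485.
So K ~ Binomial(7, 0.61/1.36): P(K = 3) = C(7,3) · (0.61/1.36)^3 · (0.75/1.36)^4 ≈ 0.2921.

0.2921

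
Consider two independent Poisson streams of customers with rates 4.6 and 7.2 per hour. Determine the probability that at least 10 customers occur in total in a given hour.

Independent Poisson processes superpose: combined rate λ = 4.6 + 7.2 = 11.8 per hour.
So μ = 11.8.
P(N ≥ 10) = 1 − P(N ≤ 9) ≈ 0.7397.

0.7397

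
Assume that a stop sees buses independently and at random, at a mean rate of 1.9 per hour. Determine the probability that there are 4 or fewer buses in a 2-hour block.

Over the interval, μ = 1.9 × 2 = 3.8 (a 2-hour block = 2 hours).
P(N ≤ 4) = Σ_{j=0}^{4} e^(−μ) μ^j/j! ≈ 0.6678.

0.6678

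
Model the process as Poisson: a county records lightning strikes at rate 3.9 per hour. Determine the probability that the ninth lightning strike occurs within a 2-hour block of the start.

Over the interval, μ = 3.9 × 2 = 7.8 (a 2-hour block = 2 hours).
The ninth arrival falls in the interval iff at least 9 events occur there: P(S_9 ≤ t) = P(N ≥ 9) = 1 − P(N ≤ 8) ≈ 0.3796.

0.3796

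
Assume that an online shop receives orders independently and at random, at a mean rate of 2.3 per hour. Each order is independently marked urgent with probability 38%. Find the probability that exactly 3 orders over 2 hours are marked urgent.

Thinning: the orders that are marked urgent themselves form a Poisson process with rate 0.38 × 2.3 = 0.874 per hour.
Over the interval, μ = 0.874 × 2 = 1.748 (2 hours).
P(N = 3) = e^(−1.748) · 1.748^3/3! ≈ 0.1550.

0.1550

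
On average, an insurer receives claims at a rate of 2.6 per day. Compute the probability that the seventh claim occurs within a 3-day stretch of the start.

0.6616

Over the interval, μ = 2.6 × 3 = 7.8 (a 3-day stretch = 3 days).
The seventh arrival falls in the interval iff at least 7 events occur there: P(S_7 ≤ t) = P(N ≥ 7) = 1 − P(N ≤ 6) ≈ 0.6616.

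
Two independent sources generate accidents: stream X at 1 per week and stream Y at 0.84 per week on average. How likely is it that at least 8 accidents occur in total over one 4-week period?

Independent Poisson processes superpose: combined rate λ = 1 + 0.84 = 1.84 per week.
Over the interval, μ = 1.84 × 4 = 7.36 (a 4-week period = 4 weeks).
P(N ≥ 8) = 1 − P(N ≤ 7) ≈ 0.4548.

0.4548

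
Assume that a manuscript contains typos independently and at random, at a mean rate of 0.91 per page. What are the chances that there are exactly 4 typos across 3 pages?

0.1509

Over the interval, μ = 0.91 × 3 = 2.73 (3 pages).
P(N = 4) = e^(−μ) μ^4/4! = e^(−2.73) · 2.73^4/24 ≈ 0.1509.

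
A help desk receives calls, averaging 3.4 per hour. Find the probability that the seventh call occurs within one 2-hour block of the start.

0.5201

Over the interval, μ = 3.4 × 2 = 6.8 (a 2-hour block = 2 hours).
The seventh arrival falls in the interval iff at least 7 events occur there: P(S_7 ≤ t) = P(N ≥ 7) = 1 − P(N ≤ 6) ≈ 0.5201.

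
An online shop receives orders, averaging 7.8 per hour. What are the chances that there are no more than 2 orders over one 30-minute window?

Over the interval, μ = 7.8 × 0.5 = 3.9 (a 30-minute window = 0.5 hours).
P(N ≤ 2) = Σ_{j=0}^{2} e^(−μ) μ^j/j! ≈ 0.2531.

0.2531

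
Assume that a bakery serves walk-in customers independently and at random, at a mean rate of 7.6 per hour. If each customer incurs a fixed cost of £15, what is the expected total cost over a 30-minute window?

E[N] = 7.6 × 0.5 = 3.8 (a 30-minute window = 0.5 hours); E[cost] = 3.8 × £15 = £57.

£57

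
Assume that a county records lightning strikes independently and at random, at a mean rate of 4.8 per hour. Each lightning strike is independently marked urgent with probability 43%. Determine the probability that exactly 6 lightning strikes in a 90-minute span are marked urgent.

0.0553

Thinning: the lightning strikes that are marked urgent themselves form a Poisson process with rate 0.43 × 4.8 = 2.064 per hour.
Over the interval, μ = 2.064 × 1.5 = 3.096 (a 90-minute span = 1.5 hours).
P(N = 6) = e^(−3.096) · 3.096^6/6! ≈ 0.0553.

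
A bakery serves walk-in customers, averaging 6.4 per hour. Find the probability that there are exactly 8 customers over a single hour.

With mean μ = 6.4 per hour,
P(N = 8) = e^(−μ) μ^8/8! = e^(−6.4) · 6.4^8/40320 ≈ 0.1160.

0.1160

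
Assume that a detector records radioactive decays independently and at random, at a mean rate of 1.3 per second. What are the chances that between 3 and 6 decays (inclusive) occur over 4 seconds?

0.6236

Over the interval, μ = 1.3 × 4 = 5.2 (4 seconds).
P(3 ≤ N ≤ 6) = Σ_{j=3}^{6} e^(−5.2) · 5.2^j/j! ≈ 0.6236.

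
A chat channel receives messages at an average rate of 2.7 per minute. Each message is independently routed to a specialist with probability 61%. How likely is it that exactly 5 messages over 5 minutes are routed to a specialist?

Thinning: the messages that are routed to a specialist themselves form a Poisson process with rate 0.61 × 2.7 = 1.647 per minute.
Over the interval, μ = 1.647 × 5 = 8.235 (5 minutes).
P(N = 5) = e^(−8.235) · 8.235^5/5! ≈ 0.0837.

0.0837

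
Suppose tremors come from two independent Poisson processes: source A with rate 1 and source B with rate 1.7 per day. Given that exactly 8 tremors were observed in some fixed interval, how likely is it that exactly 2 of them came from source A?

Given the total, each event is independently from source A with probability p = λ_A/(λ_A+λ_B) = 1/2.7 ≈ 0.3704.
So K ~ Binomial(8, 1/2.7): P(K = 2) = C(8,2) · (1/2.7)^2 · (1.7/2.7)^6 ≈ 0.2393.

0.2393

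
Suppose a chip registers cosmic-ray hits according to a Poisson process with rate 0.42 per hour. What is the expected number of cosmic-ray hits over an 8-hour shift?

E[N] = λt = 0.42 × 8 = 3.36 (an 8-hour shift = 8 hours).

3.36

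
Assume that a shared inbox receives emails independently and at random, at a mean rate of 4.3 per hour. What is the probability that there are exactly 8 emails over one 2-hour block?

Over the interval, μ = 4.3 × 2 = 8.6 (a 2-hour block = 2 hours).
P(N = 8) = e^(−μ) μ^8/8! = e^(−8.6) · 8.6^8/40320 ≈ 0.1366.

0.1366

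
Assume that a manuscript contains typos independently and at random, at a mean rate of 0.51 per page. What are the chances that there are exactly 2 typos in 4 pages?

0.2706

Over the interval, μ = 0.51 × 4 = 2.04 (4 pages).
P(N = 2) = e^(−μ) μ^2/2! = e^(−2.04) · 2.04^2/2 ≈ 0.2706.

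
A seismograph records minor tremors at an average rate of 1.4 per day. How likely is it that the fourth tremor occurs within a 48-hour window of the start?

0.3081

Over the interval, μ = 1.4 × 2 = 2.8 (a 48-hour window = 2 days).
The fourth arrival falls in the interval iff at least 4 events occur there: P(S_4 ≤ t) = P(N ≥ 4) = 1 − P(N ≤ 3) ≈ 0.3081.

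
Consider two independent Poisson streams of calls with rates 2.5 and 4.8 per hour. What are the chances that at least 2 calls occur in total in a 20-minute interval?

Independent Poisson processes superpose: combined rate λ = 2.5 + 4.8 = 7.3 per hour.
Over the interval, μ = 7.3 × 1/3 ≈ 2.43333 (a 20-minute interval = 1/3 hours).
P(N ≥ 2) = 1 − P(N ≤ 1) ≈ 0.6987.

0.6987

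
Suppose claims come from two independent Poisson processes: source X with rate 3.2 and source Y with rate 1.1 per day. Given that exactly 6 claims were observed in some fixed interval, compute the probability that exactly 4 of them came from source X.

0.3011

Given the total, each event is independently from source X with probability p = λ_X/(λ_X+λ_Y) = 3.2/4.3 ≈ 0.7442.
So K ~ Binomial(6, 3.2/4.3): P(K = 4) = C(6,4) · (3.2/4.3)^4 · (1.1/4.3)^2 ≈ 0.3011.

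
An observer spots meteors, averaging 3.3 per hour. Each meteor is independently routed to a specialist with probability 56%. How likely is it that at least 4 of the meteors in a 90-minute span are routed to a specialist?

Thinning: the meteors that are routed to a specialist themselves form a Poisson process with rate 0.56 × 3.3 = 1.848 per hour.
Over the interval, μ = 1.848 × 1.5 = 2.772 (a 90-minute span = 1.5 hours).
P(N ≥ 4) = 1 − P(N ≤ 3) ≈ 0.3018.

0.3018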